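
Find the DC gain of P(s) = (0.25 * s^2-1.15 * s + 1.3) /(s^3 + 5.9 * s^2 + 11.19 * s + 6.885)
DC gain = P(0) = num(0)/den(0) = 1.3/6.885 = 0.1888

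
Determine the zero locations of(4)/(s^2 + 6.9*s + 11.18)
Numerator is a nonzero constant (4) → Zeros: none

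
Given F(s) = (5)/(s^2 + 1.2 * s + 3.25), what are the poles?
Set denominator = 0: s^2 + 1.2*s + 3.25 = 0 → Poles: -0.6 + 1.7j, -0.6 - 1.7j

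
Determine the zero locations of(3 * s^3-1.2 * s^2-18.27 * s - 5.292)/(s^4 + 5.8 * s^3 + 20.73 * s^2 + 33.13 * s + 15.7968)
Set numerator = 0: 3*s^3 - 1.2*s^2 - 18.27*s - 5.292 = 3*(s + 2.1)(s - 2.8)(s + 0.3) = 0 → Zeros: -0.3, -2.1, 2.8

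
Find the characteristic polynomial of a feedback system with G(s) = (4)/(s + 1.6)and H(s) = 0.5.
Characteristic poly = G_den * H_den + G_num * H_num = (s + 1.6) + (2) = s + 3.6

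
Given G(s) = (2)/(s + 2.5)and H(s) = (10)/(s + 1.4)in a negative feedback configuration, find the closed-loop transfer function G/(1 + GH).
Closed-loop T = G/(1+GH).
Numerator: G_num * H_den = 2*s + 2.8.
Denominator: G_den * H_den + G_num * H_num = (s^2 + 3.9*s + 3.5) + (20) = s^2 + 3.9*s + 23.5.
T(s) = (2*s + 2.8)/(s^2 + 3.9*s + 23.5)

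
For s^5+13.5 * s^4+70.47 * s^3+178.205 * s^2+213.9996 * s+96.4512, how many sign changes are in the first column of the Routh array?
Routh array:
s^5: [1, 70.47, 213.9996]; s^4: [13.5, 178.205, 96.4512]; s^3: [57.2696, 206.855]; s^2: [129.444, 96.4512]; s^1: [164.182]; s^0: [96.4512]
First column: [1, 13.5, 57.2696, 129.444, 164.182, 96.4512]. Sign changes = 0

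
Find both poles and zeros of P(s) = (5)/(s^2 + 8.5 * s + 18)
Set denominator = 0: s^2 + 8.5*s + 18 = (s + 4)(s + 4.5) = 0 → Poles: -4, -4.5
Numerator is a nonzero constant (5) → Zeros: none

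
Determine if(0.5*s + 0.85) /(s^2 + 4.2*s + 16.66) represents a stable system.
Denominator: s^2 + 4.2*s + 16.66. Poles: -2.1 + 3.5j, -2.1 - 3.5j. All Re(p)<0: Yes (stable)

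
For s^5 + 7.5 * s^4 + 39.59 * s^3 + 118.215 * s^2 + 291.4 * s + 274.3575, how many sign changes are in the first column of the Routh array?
Routh array:
s^5: [1, 39.59, 291.4]; s^4: [7.5, 118.215, 274.3575]; s^3: [23.828, 254.819]; s^2: [38.0093, 274.3575]; s^1: [82.8243]; s^0: [274.3575]
First column: [1, 7.5, 23.828, 38.0093, 82.8243, 274.3575]. Sign changes = 0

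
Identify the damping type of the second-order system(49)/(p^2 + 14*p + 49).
Standard form: ωn²/(p²+2ζωn·p+ωn²) gives ωn=7, ζ=1.
Critically damped (ζ = 1)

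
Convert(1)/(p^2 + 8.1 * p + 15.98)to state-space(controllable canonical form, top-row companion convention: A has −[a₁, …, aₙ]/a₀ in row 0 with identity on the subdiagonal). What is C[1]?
Reachable canonical form: C = numerator coefficients (right-aligned, zero-padded to length n).
num = 1, C = [[0, 1]].
C[1] = 1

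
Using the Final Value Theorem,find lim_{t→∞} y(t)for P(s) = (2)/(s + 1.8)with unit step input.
FVT: lim_{t→∞} y(t) = lim_{s→0} s*Y(s) where Y(s) = P(s)/s.
= lim_{s→0} P(s) = P(0) = num(0)/den(0) = 2/1.8 = 1.111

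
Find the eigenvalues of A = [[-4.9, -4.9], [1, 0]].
Eigenvalues solve det(λI - A) = 0.
Characteristic polynomial: λ^2 + 4.9*λ + 4.9 = 0.
Factor: (λ + 3.5)(λ + 1.4) = 0.
Roots: -1.4, -3.5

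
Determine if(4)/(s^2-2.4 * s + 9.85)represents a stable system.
Denominator: s^2 - 2.4*s + 9.85. Poles: 1.2 + 2.9j, 1.2 - 2.9j. All Re(p)<0: No (unstable)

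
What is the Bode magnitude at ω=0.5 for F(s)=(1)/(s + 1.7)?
Substitute s = j*0.5: F(j0.5) = 0.541401 - 0.159236j.
|F(j0.5)| = sqrt(Re² + Im²) = 0.5643.
20*log₁₀(0.5643) = -4.97 dB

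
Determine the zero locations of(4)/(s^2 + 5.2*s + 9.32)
Numerator is a nonzero constant (4) → Zeros: none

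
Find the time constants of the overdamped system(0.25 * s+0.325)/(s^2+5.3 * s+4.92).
Overdamped: real poles at -1.2, -4.1. τ = -1/pole → τ₁ = 0.8333, τ₂ = 0.2439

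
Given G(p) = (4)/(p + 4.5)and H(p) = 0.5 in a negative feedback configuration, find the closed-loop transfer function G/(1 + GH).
Closed-loop T = G/(1+GH).
Numerator: G_num * H_den = 4.
Denominator: G_den * H_den + G_num * H_num = (p + 4.5) + (2) = p + 6.5.
T(p) = (4)/(p + 6.5)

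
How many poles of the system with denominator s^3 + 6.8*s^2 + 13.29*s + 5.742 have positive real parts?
s^3 + 6.8*s^2 + 13.29*s + 5.742 = (s + 3.3)(s + 2.9)(s + 0.6). Poles: -0.6, -2.9, -3.3. RHP poles (Re>0): 0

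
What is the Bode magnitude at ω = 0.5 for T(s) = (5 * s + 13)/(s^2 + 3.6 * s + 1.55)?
Substitute s = j*0.5: T(j0.5) = 4.34077 - 4.08722j.
|T(j0.5)| = sqrt(Re² + Im²) = 5.962.
20*log₁₀(5.962) = 15.51 dB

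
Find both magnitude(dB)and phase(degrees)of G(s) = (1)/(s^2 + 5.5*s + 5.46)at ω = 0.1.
Substitute s = j*0.1: G(j0.1) = 0.181636 - 0.0183303j.
|G| = 20*log₁₀(sqrt(Re²+Im²)) = -14.77 dB.
∠G = atan2(Im, Re) = -5.76°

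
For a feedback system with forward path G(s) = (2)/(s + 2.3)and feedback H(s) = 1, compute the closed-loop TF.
Closed-loop T = G/(1+GH).
Numerator: G_num * H_den = 2.
Denominator: G_den * H_den + G_num * H_num = (s + 2.3) + (2) = s + 4.3.
T(s) = (2)/(s + 4.3)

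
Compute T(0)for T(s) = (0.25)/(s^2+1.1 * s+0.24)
DC gain = T(0) = num(0)/den(0) = 0.25/0.24 = 1.042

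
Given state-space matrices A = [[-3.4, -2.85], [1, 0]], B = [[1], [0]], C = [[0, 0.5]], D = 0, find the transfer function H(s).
H(s) = C(sI - A)⁻¹B + D.
Characteristic polynomial det(sI - A) = s^2 + 3.4*s + 2.85.
Numerator from C·adj(sI-A)·B + D·det(sI-A) = 0.5.
H(s) = (0.5)/(s^2 + 3.4*s + 2.85)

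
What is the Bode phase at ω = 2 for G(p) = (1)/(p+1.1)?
Substitute p = j*2: G(j2) = 0.211132 - 0.383877j.
∠G(j2) = atan2(Im, Re) = atan2(-0.383877, 0.211132) = -61.19°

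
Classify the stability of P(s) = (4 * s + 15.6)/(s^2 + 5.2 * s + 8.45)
Denominator: s^2 + 5.2*s + 8.45. Poles: -2.6 + 1.3j, -2.6 - 1.3j. Stable (all poles in LHP)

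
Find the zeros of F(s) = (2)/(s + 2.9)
Numerator is a nonzero constant (2) → Zeros: none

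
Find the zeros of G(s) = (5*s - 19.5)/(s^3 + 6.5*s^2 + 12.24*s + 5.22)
Set numerator = 0: 5*s - 19.5 = 0 → Zeros: 3.9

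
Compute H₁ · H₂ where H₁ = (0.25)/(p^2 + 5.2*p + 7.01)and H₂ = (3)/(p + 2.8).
Series: H = H₁ · H₂ = (n₁·n₂)/(d₁·d₂).
Num: n₁·n₂ = 0.75. Den: d₁·d₂ = p^3 + 8*p^2 + 21.57*p + 19.628.
H(p) = (0.75)/(p^3 + 8*p^2 + 21.57*p + 19.628)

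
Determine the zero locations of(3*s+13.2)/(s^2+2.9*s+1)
Set numerator = 0: 3*s + 13.2 = 0 → Zeros: -4.4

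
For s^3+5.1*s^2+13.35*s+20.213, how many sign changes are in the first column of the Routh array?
Routh array:
s^3: [1, 13.35]; s^2: [5.1, 20.213]; s^1: [9.38667]; s^0: [20.213]
First column: [1, 5.1, 9.38667, 20.213]. Sign changes = 0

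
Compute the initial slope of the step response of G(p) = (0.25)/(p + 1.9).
IVT: y'(0⁺) = lim_{p→∞} p²·Y(p) = lim_{p→∞} p·G(p).
deg(num) = 0, deg(den) = 1, relative degree = 1, so p·G(p) → (leading num)/(leading den) = 0.25/1 = 0.25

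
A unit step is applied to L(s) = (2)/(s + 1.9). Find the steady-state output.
FVT: lim_{t→∞} y(t) = lim_{s→0} s*Y(s) where Y(s) = L(s)/s.
= lim_{s→0} L(s) = L(0) = num(0)/den(0) = 2/1.9 = 1.053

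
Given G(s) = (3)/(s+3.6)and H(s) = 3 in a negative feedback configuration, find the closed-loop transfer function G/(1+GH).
Closed-loop T = G/(1+GH).
Numerator: G_num * H_den = 3.
Denominator: G_den * H_den + G_num * H_num = (s + 3.6) + (9) = s + 12.6.
T(s) = (3)/(s + 12.6)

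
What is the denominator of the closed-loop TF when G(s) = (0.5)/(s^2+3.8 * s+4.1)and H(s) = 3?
Characteristic poly = G_den * H_den + G_num * H_num = (s^2 + 3.8*s + 4.1) + (1.5) = s^2 + 3.8*s + 5.6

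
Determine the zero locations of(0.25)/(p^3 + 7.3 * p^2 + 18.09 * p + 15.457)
Numerator is a nonzero constant (0.25) → Zeros: none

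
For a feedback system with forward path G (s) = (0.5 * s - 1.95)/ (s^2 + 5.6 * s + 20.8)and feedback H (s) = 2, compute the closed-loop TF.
Closed-loop T = G/(1+GH).
Numerator: G_num * H_den = 0.5*s - 1.95.
Denominator: G_den * H_den + G_num * H_num = (s^2 + 5.6*s + 20.8) + (s - 3.9) = s^2 + 6.6*s + 16.9.
T(s) = (0.5*s - 1.95)/(s^2 + 6.6*s + 16.9)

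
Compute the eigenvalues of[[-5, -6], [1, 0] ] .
Eigenvalues solve det(λI - A) = 0.
Characteristic polynomial: λ^2 + 5*λ + 6 = 0.
Factor: (λ + 2)(λ + 3) = 0.
Roots: -2, -3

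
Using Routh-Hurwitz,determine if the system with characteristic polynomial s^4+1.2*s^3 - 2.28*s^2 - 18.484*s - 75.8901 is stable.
Routh array:
s^4: [1, -2.28, -75.8901]; s^3: [1.2, -18.484]; s^2: [13.1233, -75.8901]; s^1: [-11.5446]; s^0: [-75.8901]
First column: [1, 1.2, 13.1233, -11.5446, -75.8901]. Sign changes = 1.
No, unstable (1 RHP root(s))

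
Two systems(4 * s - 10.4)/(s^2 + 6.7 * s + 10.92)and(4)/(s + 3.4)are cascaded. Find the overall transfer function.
Series: H = H₁ · H₂ = (n₁·n₂)/(d₁·d₂).
Num: n₁·n₂ = 16*s - 41.6. Den: d₁·d₂ = s^3 + 10.1*s^2 + 33.7*s + 37.128.
H(s) = (16*s - 41.6)/(s^3 + 10.1*s^2 + 33.7*s + 37.128)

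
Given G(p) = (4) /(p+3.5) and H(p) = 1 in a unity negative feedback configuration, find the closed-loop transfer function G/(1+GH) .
Closed-loop T = G/(1+GH).
Numerator: G_num * H_den = 4.
Denominator: G_den * H_den + G_num * H_num = (p + 3.5) + (4) = p + 7.5.
T(p) = (4)/(p + 7.5)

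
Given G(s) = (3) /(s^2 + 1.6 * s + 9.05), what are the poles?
Set denominator = 0: s^2 + 1.6*s + 9.05 = 0 → Poles: -0.8 + 2.9j, -0.8 - 2.9j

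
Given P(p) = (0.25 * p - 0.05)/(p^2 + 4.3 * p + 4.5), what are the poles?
Set denominator = 0: p^2 + 4.3*p + 4.5 = (p + 2.5)(p + 1.8) = 0 → Poles: -1.8, -2.5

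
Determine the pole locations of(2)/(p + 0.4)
Set denominator = 0: p + 0.4 = 0 → Poles: -0.4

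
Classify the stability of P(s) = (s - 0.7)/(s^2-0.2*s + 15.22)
Denominator: s^2 - 0.2*s + 15.22. Poles: 0.1 + 3.9j, 0.1 - 3.9j. Unstable (2 pole(s) in RHP)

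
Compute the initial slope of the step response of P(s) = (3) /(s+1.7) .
IVT: y'(0⁺) = lim_{s→∞} s²·Y(s) = lim_{s→∞} s·P(s).
deg(num) = 0, deg(den) = 1, relative degree = 1, so s·P(s) → (leading num)/(leading den) = 3/1 = 3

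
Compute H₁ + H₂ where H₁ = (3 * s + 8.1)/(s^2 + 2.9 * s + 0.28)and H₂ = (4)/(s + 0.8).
Parallel: H = H₁ + H₂ = (n₁·d₂ + n₂·d₁)/(d₁·d₂).
n₁·d₂ = 3*s^2 + 10.5*s + 6.48. n₂·d₁ = 4*s^2 + 11.6*s + 1.12. Sum = 7*s^2 + 22.1*s + 7.6. d₁·d₂ = s^3 + 3.7*s^2 + 2.6*s + 0.224.
H(s) = (7*s^2 + 22.1*s + 7.6)/(s^3 + 3.7*s^2 + 2.6*s + 0.224)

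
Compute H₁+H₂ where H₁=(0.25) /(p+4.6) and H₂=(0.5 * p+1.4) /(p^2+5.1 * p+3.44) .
Parallel: H = H₁ + H₂ = (n₁·d₂ + n₂·d₁)/(d₁·d₂).
n₁·d₂ = 0.25*p^2 + 1.275*p + 0.86. n₂·d₁ = 0.5*p^2 + 3.7*p + 6.44. Sum = 0.75*p^2 + 4.975*p + 7.3. d₁·d₂ = p^3 + 9.7*p^2 + 26.9*p + 15.824.
H(p) = (0.75*p^2 + 4.975*p + 7.3)/(p^3 + 9.7*p^2 + 26.9*p + 15.824)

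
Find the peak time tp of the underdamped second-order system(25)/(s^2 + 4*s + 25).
Standard form: ωn²/(s²+2ζωn·s+ωn²) → ωn = 5, ζ = 0.4.
ωd = ωn·√(1-ζ²) = 5·√(1-0.4²) = 4.583.
tp = π/ωd = π/4.583 = 0.6856 s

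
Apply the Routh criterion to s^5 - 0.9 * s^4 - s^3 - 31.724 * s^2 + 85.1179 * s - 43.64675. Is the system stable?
Routh array:
s^5: [1, -1, 85.1179]; s^4: [-0.9, -31.724, -43.64675]; s^3: [-36.2489, 36.6215]; s^2: [-32.6333, -43.64675]; s^1: [85.1042]; s^0: [-43.64675]
First column: [1, -0.9, -36.2489, -32.6333, 85.1042, -43.64675]. Sign changes = 3.
No, unstable (3 RHP root(s))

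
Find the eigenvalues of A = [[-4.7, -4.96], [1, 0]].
Eigenvalues solve det(λI - A) = 0.
Characteristic polynomial: λ^2 + 4.7*λ + 4.96 = 0.
Factor: (λ + 1.6)(λ + 3.1) = 0.
Roots: -1.6, -3.1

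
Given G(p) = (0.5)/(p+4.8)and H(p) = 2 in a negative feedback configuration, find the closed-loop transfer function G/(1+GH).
Closed-loop T = G/(1+GH).
Numerator: G_num * H_den = 0.5.
Denominator: G_den * H_den + G_num * H_num = (p + 4.8) + (1) = p + 5.8.
T(p) = (0.5)/(p + 5.8)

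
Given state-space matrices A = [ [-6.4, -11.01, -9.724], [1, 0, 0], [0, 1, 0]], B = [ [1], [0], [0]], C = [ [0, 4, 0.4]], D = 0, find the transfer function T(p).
T(p) = C(pI - A)⁻¹B + D.
Characteristic polynomial det(pI - A) = p^3 + 6.4*p^2 + 11.01*p + 9.724.
Numerator from C·adj(pI-A)·B + D·det(pI-A) = 4*p + 0.4.
T(p) = (4*p + 0.4)/(p^3 + 6.4*p^2 + 11.01*p + 9.724)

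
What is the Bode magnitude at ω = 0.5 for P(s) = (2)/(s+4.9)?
Substitute s = j*0.5: P(j0.5) = 0.403957 - 0.0412201j.
|P(j0.5)| = sqrt(Re² + Im²) = 0.4061.
20*log₁₀(0.4061) = -7.83 dB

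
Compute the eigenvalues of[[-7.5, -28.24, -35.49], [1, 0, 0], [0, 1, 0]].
Eigenvalues solve det(λI - A) = 0.
Characteristic polynomial: λ^3 + 7.5*λ^2 + 28.24*λ + 35.49 = 0.
Factor: (λ + 2.1)(λ^2 + 5.4*λ + 16.9) = 0.
Roots: -2.1, -2.7 + 3.1j, -2.7 - 3.1j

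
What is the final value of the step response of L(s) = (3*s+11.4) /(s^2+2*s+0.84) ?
FVT: lim_{t→∞} y(t) = lim_{s→0} s*Y(s) where Y(s) = L(s)/s.
= lim_{s→0} L(s) = L(0) = num(0)/den(0) = 11.4/0.84 = 13.57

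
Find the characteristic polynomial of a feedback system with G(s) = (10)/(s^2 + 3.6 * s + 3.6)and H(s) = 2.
Characteristic poly = G_den * H_den + G_num * H_num = (s^2 + 3.6*s + 3.6) + (20) = s^2 + 3.6*s + 23.6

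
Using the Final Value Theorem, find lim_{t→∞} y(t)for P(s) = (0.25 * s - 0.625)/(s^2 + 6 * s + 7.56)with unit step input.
FVT: lim_{t→∞} y(t) = lim_{s→0} s*Y(s) where Y(s) = P(s)/s.
= lim_{s→0} P(s) = P(0) = num(0)/den(0) = -0.625/7.56 = -0.08267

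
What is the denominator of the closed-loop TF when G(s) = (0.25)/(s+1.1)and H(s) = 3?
Characteristic poly = G_den * H_den + G_num * H_num = (s + 1.1) + (0.75) = s + 1.85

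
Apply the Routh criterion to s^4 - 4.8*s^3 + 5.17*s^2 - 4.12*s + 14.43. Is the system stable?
Routh array:
s^4: [1, 5.17, 14.43]; s^3: [-4.8, -4.12]; s^2: [4.31167, 14.43]; s^1: [11.9443]; s^0: [14.43]
First column: [1, -4.8, 4.31167, 11.9443, 14.43]. Sign changes = 2.
No, unstable (2 RHP root(s))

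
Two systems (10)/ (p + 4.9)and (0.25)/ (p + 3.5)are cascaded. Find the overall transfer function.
Series: H = H₁ · H₂ = (n₁·n₂)/(d₁·d₂).
Num: n₁·n₂ = 2.5. Den: d₁·d₂ = p^2 + 8.4*p + 17.15.
H(p) = (2.5)/(p^2 + 8.4*p + 17.15)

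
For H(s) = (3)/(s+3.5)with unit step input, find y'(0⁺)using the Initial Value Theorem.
IVT: y'(0⁺) = lim_{s→∞} s²·Y(s) = lim_{s→∞} s·H(s).
deg(num) = 0, deg(den) = 1, relative degree = 1, so s·H(s) → (leading num)/(leading den) = 3/1 = 3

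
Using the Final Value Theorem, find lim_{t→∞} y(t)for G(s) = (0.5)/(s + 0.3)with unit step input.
FVT: lim_{t→∞} y(t) = lim_{s→0} s*Y(s) where Y(s) = G(s)/s.
= lim_{s→0} G(s) = G(0) = num(0)/den(0) = 0.5/0.3 = 1.667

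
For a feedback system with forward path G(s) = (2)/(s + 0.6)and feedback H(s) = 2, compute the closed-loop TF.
Closed-loop T = G/(1+GH).
Numerator: G_num * H_den = 2.
Denominator: G_den * H_den + G_num * H_num = (s + 0.6) + (4) = s + 4.6.
T(s) = (2)/(s + 4.6)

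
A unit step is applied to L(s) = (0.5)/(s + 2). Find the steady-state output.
FVT: lim_{t→∞} y(t) = lim_{s→0} s*Y(s) where Y(s) = L(s)/s.
= lim_{s→0} L(s) = L(0) = num(0)/den(0) = 0.5/2 = 0.25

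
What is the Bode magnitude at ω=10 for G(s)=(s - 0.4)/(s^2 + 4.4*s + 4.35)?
Substitute s = j*10: G(j10) = 0.0431451 - 0.0847006j.
|G(j10)| = sqrt(Re² + Im²) = 0.09506.
20*log₁₀(0.09506) = -20.44 dB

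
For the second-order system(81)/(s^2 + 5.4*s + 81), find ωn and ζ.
Standard form: ωn²/(s²+2ζωn·s+ωn²).
const=81=ωn² → ωn=9, s coeff=5.4=2ζωn → ζ=0.3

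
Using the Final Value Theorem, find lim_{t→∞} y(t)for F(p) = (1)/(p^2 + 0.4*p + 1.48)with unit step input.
FVT: lim_{t→∞} y(t) = lim_{p→0} p*Y(p) where Y(p) = F(p)/p.
= lim_{p→0} F(p) = F(0) = num(0)/den(0) = 1/1.48 = 0.6757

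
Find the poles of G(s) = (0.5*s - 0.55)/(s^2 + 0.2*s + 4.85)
Set denominator = 0: s^2 + 0.2*s + 4.85 = 0 → Poles: -0.1 + 2.2j, -0.1 - 2.2j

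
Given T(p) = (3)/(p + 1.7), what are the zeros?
Numerator is a nonzero constant (3) → Zeros: none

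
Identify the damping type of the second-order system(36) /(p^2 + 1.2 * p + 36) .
Standard form: ωn²/(p²+2ζωn·p+ωn²) gives ωn=6, ζ=0.1.
Underdamped (ζ = 0.1 < 1)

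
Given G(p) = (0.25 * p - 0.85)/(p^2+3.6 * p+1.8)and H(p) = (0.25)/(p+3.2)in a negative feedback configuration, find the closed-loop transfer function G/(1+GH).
Closed-loop T = G/(1+GH).
Numerator: G_num * H_den = 0.25*p^2 - 0.05*p - 2.72.
Denominator: G_den * H_den + G_num * H_num = (p^3 + 6.8*p^2 + 13.32*p + 5.76) + (0.0625*p - 0.2125) = p^3 + 6.8*p^2 + 13.3825*p + 5.5475.
T(p) = (0.25*p^2 - 0.05*p - 2.72)/(p^3 + 6.8*p^2 + 13.3825*p + 5.5475)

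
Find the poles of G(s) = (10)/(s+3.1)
Set denominator = 0: s + 3.1 = 0 → Poles: -3.1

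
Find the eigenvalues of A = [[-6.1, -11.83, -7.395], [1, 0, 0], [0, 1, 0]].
Eigenvalues solve det(λI - A) = 0.
Characteristic polynomial: λ^3 + 6.1*λ^2 + 11.83*λ + 7.395 = 0.
Factor: (λ + 2.9)(λ + 1.7)(λ + 1.5) = 0.
Roots: -1.5, -1.7, -2.9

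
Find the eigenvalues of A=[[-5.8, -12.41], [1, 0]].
Eigenvalues solve det(λI - A) = 0.
Characteristic polynomial: λ^2 + 5.8*λ + 12.41 = 0.
Roots: -2.9 + 2j, -2.9 - 2j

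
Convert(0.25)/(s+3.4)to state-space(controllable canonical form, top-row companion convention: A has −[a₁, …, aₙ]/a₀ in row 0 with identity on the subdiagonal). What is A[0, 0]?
Reachable canonical form for den = s + 3.4: top row of A = -[a₁,a₂,...,aₙ]/a₀, ones on the subdiagonal, zeros elsewhere.
A = [[-3.4]].
A[0,0] = -3.4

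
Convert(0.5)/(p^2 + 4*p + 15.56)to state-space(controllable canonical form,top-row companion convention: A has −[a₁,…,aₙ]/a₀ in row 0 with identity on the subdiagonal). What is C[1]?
Reachable canonical form: C = numerator coefficients (right-aligned, zero-padded to length n).
num = 0.5, C = [[0, 0.5]].
C[1] = 0.5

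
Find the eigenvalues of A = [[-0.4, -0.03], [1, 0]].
Eigenvalues solve det(λI - A) = 0.
Characteristic polynomial: λ^2 + 0.4*λ + 0.03 = 0.
Factor: (λ + 0.1)(λ + 0.3) = 0.
Roots: -0.1, -0.3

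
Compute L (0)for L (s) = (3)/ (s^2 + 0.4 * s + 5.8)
DC gain = L(0) = num(0)/den(0) = 3/5.8 = 0.5172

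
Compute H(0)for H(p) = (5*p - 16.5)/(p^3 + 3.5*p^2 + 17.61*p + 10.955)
DC gain = H(0) = num(0)/den(0) = -16.5/10.955 = -1.506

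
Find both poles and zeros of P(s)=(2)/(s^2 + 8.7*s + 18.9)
Set denominator = 0: s^2 + 8.7*s + 18.9 = (s + 4.5)(s + 4.2) = 0 → Poles: -4.2, -4.5
Numerator is a nonzero constant (2) → Zeros: none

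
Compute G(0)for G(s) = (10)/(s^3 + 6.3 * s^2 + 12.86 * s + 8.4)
DC gain = G(0) = num(0)/den(0) = 10/8.4 = 1.19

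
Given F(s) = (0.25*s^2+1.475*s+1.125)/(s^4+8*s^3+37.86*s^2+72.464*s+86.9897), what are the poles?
Set denominator = 0: s^4 + 8*s^3 + 37.86*s^2 + 72.464*s + 86.9897 = (s^2 + 5.6*s + 20.09)(s^2 + 2.4*s + 4.33) = 0 → Poles: -1.2 + 1.7j, -1.2 - 1.7j, -2.8 + 3.5j, -2.8 - 3.5j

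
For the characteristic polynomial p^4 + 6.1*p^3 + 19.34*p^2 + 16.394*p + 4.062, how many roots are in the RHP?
p^4 + 6.1*p^3 + 19.34*p^2 + 16.394*p + 4.062 = (p + 0.5)(p + 0.6)(p^2 + 5*p + 13.54). Poles: -0.5, -0.6, -2.5 + 2.7j, -2.5 - 2.7j. RHP poles (Re>0): 0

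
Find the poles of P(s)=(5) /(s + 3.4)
Set denominator = 0: s + 3.4 = 0 → Poles: -3.4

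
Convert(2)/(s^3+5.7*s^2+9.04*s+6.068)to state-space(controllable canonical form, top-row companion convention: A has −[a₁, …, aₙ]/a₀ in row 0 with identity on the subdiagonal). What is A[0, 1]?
Reachable canonical form for den = s^3 + 5.7*s^2 + 9.04*s + 6.068: top row of A = -[a₁,a₂,...,aₙ]/a₀, ones on the subdiagonal, zeros elsewhere.
A = [[-5.7, -9.04, -6.068], [1, 0, 0], [0, 1, 0]].
A[0,1] = -9.04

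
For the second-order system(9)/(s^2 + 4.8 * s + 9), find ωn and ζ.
Standard form: ωn²/(s²+2ζωn·s+ωn²).
const=9=ωn² → ωn=3, s coeff=4.8=2ζωn → ζ=0.8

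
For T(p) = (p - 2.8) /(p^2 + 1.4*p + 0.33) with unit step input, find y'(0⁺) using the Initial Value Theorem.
IVT: y'(0⁺) = lim_{p→∞} p²·Y(p) = lim_{p→∞} p·T(p).
deg(num) = 1, deg(den) = 2, relative degree = 1, so p·T(p) → (leading num)/(leading den) = 1/1 = 1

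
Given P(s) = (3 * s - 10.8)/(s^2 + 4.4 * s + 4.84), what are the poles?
Set denominator = 0: s^2 + 4.4*s + 4.84 = (s + 2.2)(s + 2.2) = 0 → Poles: -2.2, -2.2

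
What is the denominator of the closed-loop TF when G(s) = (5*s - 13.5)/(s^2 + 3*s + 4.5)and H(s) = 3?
Characteristic poly = G_den * H_den + G_num * H_num = (s^2 + 3*s + 4.5) + (15*s - 40.5) = s^2 + 18*s - 36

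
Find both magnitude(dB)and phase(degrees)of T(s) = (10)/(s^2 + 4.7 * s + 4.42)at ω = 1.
Substitute s = j*1: T(j1) = 1.01224 - 1.39109j.
|T| = 20*log₁₀(sqrt(Re²+Im²)) = 4.71 dB.
∠T = atan2(Im, Re) = -53.96°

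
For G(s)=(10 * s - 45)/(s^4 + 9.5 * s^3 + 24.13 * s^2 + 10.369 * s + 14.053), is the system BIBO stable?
Denominator: s^4 + 9.5*s^3 + 24.13*s^2 + 10.369*s + 14.053 = (s + 4.6)(s + 4.7)(s^2 + 0.2*s + 0.65). Poles: -0.1 + 0.8j, -0.1 - 0.8j, -4.6, -4.7. All Re(p)<0: Yes (stable)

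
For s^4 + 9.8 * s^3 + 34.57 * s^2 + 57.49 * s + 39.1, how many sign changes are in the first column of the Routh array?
Routh array:
s^4: [1, 34.57, 39.1]; s^3: [9.8, 57.49]; s^2: [28.7037, 39.1]; s^1: [44.1405]; s^0: [39.1]
First column: [1, 9.8, 28.7037, 44.1405, 39.1]. Sign changes = 0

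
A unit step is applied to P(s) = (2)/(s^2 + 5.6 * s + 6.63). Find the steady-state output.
FVT: lim_{t→∞} y(t) = lim_{s→0} s*Y(s) where Y(s) = P(s)/s.
= lim_{s→0} P(s) = P(0) = num(0)/den(0) = 2/6.63 = 0.3017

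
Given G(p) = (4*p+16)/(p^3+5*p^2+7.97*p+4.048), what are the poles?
Set denominator = 0: p^3 + 5*p^2 + 7.97*p + 4.048 = (p + 1.6)(p + 1.1)(p + 2.3) = 0 → Poles: -1.1, -1.6, -2.3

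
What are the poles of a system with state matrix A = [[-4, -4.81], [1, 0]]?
Eigenvalues solve det(λI - A) = 0.
Characteristic polynomial: λ^2 + 4*λ + 4.81 = 0.
Roots: -2 + 0.9j, -2 - 0.9j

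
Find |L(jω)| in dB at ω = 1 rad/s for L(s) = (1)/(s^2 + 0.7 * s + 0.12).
Substitute s = j*1: L(j1) = -0.695982 - 0.553622j.
|L(j1)| = sqrt(Re² + Im²) = 0.8893.
20*log₁₀(0.8893) = -1.02 dB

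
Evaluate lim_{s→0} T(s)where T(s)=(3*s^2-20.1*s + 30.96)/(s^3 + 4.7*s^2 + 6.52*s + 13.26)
DC gain = T(0) = num(0)/den(0) = 30.96/13.26 = 2.335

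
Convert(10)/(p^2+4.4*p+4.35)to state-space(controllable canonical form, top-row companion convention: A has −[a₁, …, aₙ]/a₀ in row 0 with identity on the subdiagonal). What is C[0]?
Reachable canonical form: C = numerator coefficients (right-aligned, zero-padded to length n).
num = 10, C = [[0, 10]].
C[0] = 0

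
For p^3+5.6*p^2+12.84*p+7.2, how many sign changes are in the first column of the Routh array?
Routh array:
p^3: [1, 12.84]; p^2: [5.6, 7.2]; p^1: [11.5543]; p^0: [7.2]
First column: [1, 5.6, 11.5543, 7.2]. Sign changes = 0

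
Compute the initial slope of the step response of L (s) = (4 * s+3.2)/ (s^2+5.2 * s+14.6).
IVT: y'(0⁺) = lim_{s→∞} s²·Y(s) = lim_{s→∞} s·L(s).
deg(num) = 1, deg(den) = 2, relative degree = 1, so s·L(s) → (leading num)/(leading den) = 4/1 = 4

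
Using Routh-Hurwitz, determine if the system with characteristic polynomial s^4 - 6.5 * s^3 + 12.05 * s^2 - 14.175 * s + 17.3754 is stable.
Routh array:
s^4: [1, 12.05, 17.3754]; s^3: [-6.5, -14.175]; s^2: [9.86923, 17.3754]; s^1: [-2.73134]; s^0: [17.3754]
First column: [1, -6.5, 9.86923, -2.73134, 17.3754]. Sign changes = 4.
No, unstable (4 RHP root(s))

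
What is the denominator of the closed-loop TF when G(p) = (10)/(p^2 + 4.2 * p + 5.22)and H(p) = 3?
Characteristic poly = G_den * H_den + G_num * H_num = (p^2 + 4.2*p + 5.22) + (30) = p^2 + 4.2*p + 35.22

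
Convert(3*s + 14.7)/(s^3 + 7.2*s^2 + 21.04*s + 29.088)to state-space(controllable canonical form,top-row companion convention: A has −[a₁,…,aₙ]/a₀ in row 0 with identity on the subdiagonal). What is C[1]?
Reachable canonical form: C = numerator coefficients (right-aligned, zero-padded to length n).
num = 3*s + 14.7, C = [[0, 3, 14.7]].
C[1] = 3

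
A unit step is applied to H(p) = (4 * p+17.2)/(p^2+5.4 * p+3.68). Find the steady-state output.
FVT: lim_{t→∞} y(t) = lim_{p→0} p*Y(p) where Y(p) = H(p)/p.
= lim_{p→0} H(p) = H(0) = num(0)/den(0) = 17.2/3.68 = 4.674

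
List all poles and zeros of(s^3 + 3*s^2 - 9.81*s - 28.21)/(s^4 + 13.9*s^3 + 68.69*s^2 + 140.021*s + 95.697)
Set denominator = 0: s^4 + 13.9*s^3 + 68.69*s^2 + 140.021*s + 95.697 = (s + 1.4)(s + 3.1)(s + 4.9)(s + 4.5) = 0 → Poles: -1.4, -3.1, -4.5, -4.9
Set numerator = 0: s^3 + 3*s^2 - 9.81*s - 28.21 = (s + 3.5)(s - 3.1)(s + 2.6) = 0 → Zeros: -2.6, -3.5, 3.1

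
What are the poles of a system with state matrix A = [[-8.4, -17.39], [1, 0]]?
Eigenvalues solve det(λI - A) = 0.
Characteristic polynomial: λ^2 + 8.4*λ + 17.39 = 0.
Factor: (λ + 3.7)(λ + 4.7) = 0.
Roots: -3.7, -4.7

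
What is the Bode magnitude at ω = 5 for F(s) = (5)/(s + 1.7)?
Substitute s = j*5: F(j5) = 0.304769 - 0.896379j.
|F(j5)| = sqrt(Re² + Im²) = 0.9468.
20*log₁₀(0.9468) = -0.48 dB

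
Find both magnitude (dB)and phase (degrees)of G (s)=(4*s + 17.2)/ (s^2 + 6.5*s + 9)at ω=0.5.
Substitute s = j*0.5: G(j0.5) = 1.80201 - 0.440746j.
|G| = 20*log₁₀(sqrt(Re²+Im²)) = 5.37 dB.
∠G = atan2(Im, Re) = -13.74°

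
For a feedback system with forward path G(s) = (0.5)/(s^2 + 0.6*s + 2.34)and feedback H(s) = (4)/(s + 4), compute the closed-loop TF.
Closed-loop T = G/(1+GH).
Numerator: G_num * H_den = 0.5*s + 2.
Denominator: G_den * H_den + G_num * H_num = (s^3 + 4.6*s^2 + 4.74*s + 9.36) + (2) = s^3 + 4.6*s^2 + 4.74*s + 11.36.
T(s) = (0.5*s + 2)/(s^3 + 4.6*s^2 + 4.74*s + 11.36)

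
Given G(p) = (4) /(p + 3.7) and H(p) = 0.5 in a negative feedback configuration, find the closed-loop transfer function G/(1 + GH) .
Closed-loop T = G/(1+GH).
Numerator: G_num * H_den = 4.
Denominator: G_den * H_den + G_num * H_num = (p + 3.7) + (2) = p + 5.7.
T(p) = (4)/(p + 5.7)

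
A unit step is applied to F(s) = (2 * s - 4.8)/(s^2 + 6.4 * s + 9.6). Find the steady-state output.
FVT: lim_{t→∞} y(t) = lim_{s→0} s*Y(s) where Y(s) = F(s)/s.
= lim_{s→0} F(s) = F(0) = num(0)/den(0) = -4.8/9.6 = -0.5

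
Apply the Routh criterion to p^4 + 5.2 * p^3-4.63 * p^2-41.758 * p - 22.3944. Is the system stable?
Routh array:
p^4: [1, -4.63, -22.3944]; p^3: [5.2, -41.758]; p^2: [3.40038, -22.3944]; p^1: [-7.51162]; p^0: [-22.3944]
First column: [1, 5.2, 3.40038, -7.51162, -22.3944]. Sign changes = 1.
No, unstable (1 RHP root(s))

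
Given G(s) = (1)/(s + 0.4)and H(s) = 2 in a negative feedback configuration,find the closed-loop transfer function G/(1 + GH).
Closed-loop T = G/(1+GH).
Numerator: G_num * H_den = 1.
Denominator: G_den * H_den + G_num * H_num = (s + 0.4) + (2) = s + 2.4.
T(s) = (1)/(s + 2.4)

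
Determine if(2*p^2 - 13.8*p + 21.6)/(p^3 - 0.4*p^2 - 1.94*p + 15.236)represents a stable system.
Denominator: p^3 - 0.4*p^2 - 1.94*p + 15.236 = (p + 2.6)(p^2 - 3*p + 5.86). Poles: -2.6, 1.5 + 1.9j, 1.5 - 1.9j. All Re(p)<0: No (unstable)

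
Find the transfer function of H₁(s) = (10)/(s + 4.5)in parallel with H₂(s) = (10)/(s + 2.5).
Parallel: H = H₁ + H₂ = (n₁·d₂ + n₂·d₁)/(d₁·d₂).
n₁·d₂ = 10*s + 25. n₂·d₁ = 10*s + 45. Sum = 20*s + 70. d₁·d₂ = s^2 + 7*s + 11.25.
H(s) = (20*s + 70)/(s^2 + 7*s + 11.25)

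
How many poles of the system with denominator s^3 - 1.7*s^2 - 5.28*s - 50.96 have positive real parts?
s^3 - 1.7*s^2 - 5.28*s - 50.96 = (s - 4.9)(s^2 + 3.2*s + 10.4). Poles: -1.6 + 2.8j, -1.6 - 2.8j, 4.9. RHP poles (Re>0): 1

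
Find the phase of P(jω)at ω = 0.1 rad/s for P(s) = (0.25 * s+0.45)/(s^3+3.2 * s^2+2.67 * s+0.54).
Substitute s = j*0.1: P(j0.1) = 0.715437 - 0.325406j.
∠P(j0.1) = atan2(Im, Re) = atan2(-0.325406, 0.715437) = -24.46°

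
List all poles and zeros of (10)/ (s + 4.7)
Set denominator = 0: s + 4.7 = 0 → Poles: -4.7
Numerator is a nonzero constant (10) → Zeros: none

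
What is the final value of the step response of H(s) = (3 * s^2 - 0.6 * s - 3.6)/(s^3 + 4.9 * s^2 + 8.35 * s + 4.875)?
FVT: lim_{t→∞} y(t) = lim_{s→0} s*Y(s) where Y(s) = H(s)/s.
= lim_{s→0} H(s) = H(0) = num(0)/den(0) = -3.6/4.875 = -0.7385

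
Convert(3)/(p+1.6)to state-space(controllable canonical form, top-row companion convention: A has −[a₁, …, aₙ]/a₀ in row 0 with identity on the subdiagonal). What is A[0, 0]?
Reachable canonical form for den = p + 1.6: top row of A = -[a₁,a₂,...,aₙ]/a₀, ones on the subdiagonal, zeros elsewhere.
A = [[-1.6]].
A[0,0] = -1.6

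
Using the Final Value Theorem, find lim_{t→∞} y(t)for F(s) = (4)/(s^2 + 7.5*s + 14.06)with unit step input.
FVT: lim_{t→∞} y(t) = lim_{s→0} s*Y(s) where Y(s) = F(s)/s.
= lim_{s→0} F(s) = F(0) = num(0)/den(0) = 4/14.06 = 0.2845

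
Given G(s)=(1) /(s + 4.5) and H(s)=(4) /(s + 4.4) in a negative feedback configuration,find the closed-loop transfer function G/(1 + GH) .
Closed-loop T = G/(1+GH).
Numerator: G_num * H_den = s + 4.4.
Denominator: G_den * H_den + G_num * H_num = (s^2 + 8.9*s + 19.8) + (4) = s^2 + 8.9*s + 23.8.
T(s) = (s + 4.4)/(s^2 + 8.9*s + 23.8)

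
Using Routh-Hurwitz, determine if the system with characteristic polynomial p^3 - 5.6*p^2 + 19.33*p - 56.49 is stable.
Routh array:
p^3: [1, 19.33]; p^2: [-5.6, -56.49]; p^1: [9.2425]; p^0: [-56.49]
First column: [1, -5.6, 9.2425, -56.49]. Sign changes = 3.
No, unstable (3 RHP root(s))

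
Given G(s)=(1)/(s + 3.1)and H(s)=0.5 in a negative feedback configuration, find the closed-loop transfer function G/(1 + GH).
Closed-loop T = G/(1+GH).
Numerator: G_num * H_den = 1.
Denominator: G_den * H_den + G_num * H_num = (s + 3.1) + (0.5) = s + 3.6.
T(s) = (1)/(s + 3.6)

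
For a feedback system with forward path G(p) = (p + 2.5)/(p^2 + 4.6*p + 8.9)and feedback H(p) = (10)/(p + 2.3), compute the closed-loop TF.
Closed-loop T = G/(1+GH).
Numerator: G_num * H_den = p^2 + 4.8*p + 5.75.
Denominator: G_den * H_den + G_num * H_num = (p^3 + 6.9*p^2 + 19.48*p + 20.47) + (10*p + 25) = p^3 + 6.9*p^2 + 29.48*p + 45.47.
T(p) = (p^2 + 4.8*p + 5.75)/(p^3 + 6.9*p^2 + 29.48*p + 45.47)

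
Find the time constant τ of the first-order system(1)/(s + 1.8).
First-order system: τ = -1/pole. Pole = -1.8. τ = -1/(-1.8) = 0.5556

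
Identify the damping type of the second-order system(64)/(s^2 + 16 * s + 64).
Standard form: ωn²/(s²+2ζωn·s+ωn²) gives ωn=8, ζ=1.
Critically damped (ζ = 1)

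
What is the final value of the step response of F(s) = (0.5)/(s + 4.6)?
FVT: lim_{t→∞} y(t) = lim_{s→0} s*Y(s) where Y(s) = F(s)/s.
= lim_{s→0} F(s) = F(0) = num(0)/den(0) = 0.5/4.6 = 0.1087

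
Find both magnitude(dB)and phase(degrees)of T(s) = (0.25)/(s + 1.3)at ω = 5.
Substitute s = j*5: T(j5) = 0.0121768 - 0.046834j.
|T| = 20*log₁₀(sqrt(Re²+Im²)) = -26.30 dB.
∠T = atan2(Im, Re) = -75.43°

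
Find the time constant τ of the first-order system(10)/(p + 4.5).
First-order system: τ = -1/pole. Pole = -4.5. τ = -1/(-4.5) = 0.2222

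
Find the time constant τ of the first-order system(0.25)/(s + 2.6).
First-order system: τ = -1/pole. Pole = -2.6. τ = -1/(-2.6) = 0.3846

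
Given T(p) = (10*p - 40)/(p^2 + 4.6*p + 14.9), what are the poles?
Set denominator = 0: p^2 + 4.6*p + 14.9 = 0 → Poles: -2.3 + 3.1j, -2.3 - 3.1j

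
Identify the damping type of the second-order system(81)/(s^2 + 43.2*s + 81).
Standard form: ωn²/(s²+2ζωn·s+ωn²) gives ωn=9, ζ=2.4.
Overdamped (ζ = 2.4 > 1)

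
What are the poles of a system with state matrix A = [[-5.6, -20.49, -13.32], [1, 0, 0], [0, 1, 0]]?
Eigenvalues solve det(λI - A) = 0.
Characteristic polynomial: λ^3 + 5.6*λ^2 + 20.49*λ + 13.32 = 0.
Factor: (λ + 0.8)(λ^2 + 4.8*λ + 16.65) = 0.
Roots: -0.8, -2.4 + 3.3j, -2.4 - 3.3j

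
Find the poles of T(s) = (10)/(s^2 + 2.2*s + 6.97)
Set denominator = 0: s^2 + 2.2*s + 6.97 = 0 → Poles: -1.1 + 2.4j, -1.1 - 2.4j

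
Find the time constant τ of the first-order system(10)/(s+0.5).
First-order system: τ = -1/pole. Pole = -0.5. τ = -1/(-0.5) = 2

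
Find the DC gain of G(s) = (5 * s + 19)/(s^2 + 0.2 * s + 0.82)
DC gain = G(0) = num(0)/den(0) = 19/0.82 = 23.17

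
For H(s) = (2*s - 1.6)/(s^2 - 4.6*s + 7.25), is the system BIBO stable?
Denominator: s^2 - 4.6*s + 7.25. Poles: 2.3 + 1.4j, 2.3 - 1.4j. All Re(p)<0: No (unstable)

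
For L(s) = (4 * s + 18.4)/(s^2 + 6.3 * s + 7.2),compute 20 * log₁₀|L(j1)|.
Substitute s = j*1: L(j1) = 1.78267 - 1.16626j.
|L(j1)| = sqrt(Re² + Im²) = 2.13.
20*log₁₀(2.13) = 6.57 dB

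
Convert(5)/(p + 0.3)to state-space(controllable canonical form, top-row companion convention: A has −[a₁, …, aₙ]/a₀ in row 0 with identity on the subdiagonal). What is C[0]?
Reachable canonical form: C = numerator coefficients (right-aligned, zero-padded to length n).
num = 5, C = [[5]].
C[0] = 5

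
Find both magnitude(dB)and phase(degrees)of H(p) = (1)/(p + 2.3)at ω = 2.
Substitute p = j*2: H(j2) = 0.247578 - 0.215285j.
|H| = 20*log₁₀(sqrt(Re²+Im²)) = -9.68 dB.
∠H = atan2(Im, Re) = -41.01°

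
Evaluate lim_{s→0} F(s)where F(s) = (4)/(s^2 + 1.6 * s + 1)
DC gain = F(0) = num(0)/den(0) = 4/1 = 4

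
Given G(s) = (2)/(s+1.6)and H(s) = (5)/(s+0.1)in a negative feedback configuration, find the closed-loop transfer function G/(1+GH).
Closed-loop T = G/(1+GH).
Numerator: G_num * H_den = 2*s + 0.2.
Denominator: G_den * H_den + G_num * H_num = (s^2 + 1.7*s + 0.16) + (10) = s^2 + 1.7*s + 10.16.
T(s) = (2*s + 0.2)/(s^2 + 1.7*s + 10.16)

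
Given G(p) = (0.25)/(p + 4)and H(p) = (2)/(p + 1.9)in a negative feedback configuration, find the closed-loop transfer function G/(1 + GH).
Closed-loop T = G/(1+GH).
Numerator: G_num * H_den = 0.25*p + 0.475.
Denominator: G_den * H_den + G_num * H_num = (p^2 + 5.9*p + 7.6) + (0.5) = p^2 + 5.9*p + 8.1.
T(p) = (0.25*p + 0.475)/(p^2 + 5.9*p + 8.1)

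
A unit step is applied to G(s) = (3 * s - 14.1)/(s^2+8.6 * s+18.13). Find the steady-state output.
FVT: lim_{t→∞} y(t) = lim_{s→0} s*Y(s) where Y(s) = G(s)/s.
= lim_{s→0} G(s) = G(0) = num(0)/den(0) = -14.1/18.13 = -0.7777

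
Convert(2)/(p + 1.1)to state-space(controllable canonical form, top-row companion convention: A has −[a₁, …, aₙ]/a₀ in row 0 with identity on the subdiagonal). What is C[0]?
Reachable canonical form: C = numerator coefficients (right-aligned, zero-padded to length n).
num = 2, C = [[2]].
C[0] = 2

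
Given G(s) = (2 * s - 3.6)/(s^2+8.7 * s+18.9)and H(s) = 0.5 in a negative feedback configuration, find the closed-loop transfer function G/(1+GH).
Closed-loop T = G/(1+GH).
Numerator: G_num * H_den = 2*s - 3.6.
Denominator: G_den * H_den + G_num * H_num = (s^2 + 8.7*s + 18.9) + (s - 1.8) = s^2 + 9.7*s + 17.1.
T(s) = (2*s - 3.6)/(s^2 + 9.7*s + 17.1)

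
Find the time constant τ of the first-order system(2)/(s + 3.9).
First-order system: τ = -1/pole. Pole = -3.9. τ = -1/(-3.9) = 0.2564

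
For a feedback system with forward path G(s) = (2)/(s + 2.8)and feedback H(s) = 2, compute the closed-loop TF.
Closed-loop T = G/(1+GH).
Numerator: G_num * H_den = 2.
Denominator: G_den * H_den + G_num * H_num = (s + 2.8) + (4) = s + 6.8.
T(s) = (2)/(s + 6.8)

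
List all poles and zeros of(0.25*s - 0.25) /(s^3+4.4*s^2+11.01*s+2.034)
Set denominator = 0: s^3 + 4.4*s^2 + 11.01*s + 2.034 = (s + 0.2)(s^2 + 4.2*s + 10.17) = 0 → Poles: -0.2, -2.1 + 2.4j, -2.1 - 2.4j
Set numerator = 0: 0.25*s - 0.25 = 0 → Zeros: 1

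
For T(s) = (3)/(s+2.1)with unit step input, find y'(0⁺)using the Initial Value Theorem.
IVT: y'(0⁺) = lim_{s→∞} s²·Y(s) = lim_{s→∞} s·T(s).
deg(num) = 0, deg(den) = 1, relative degree = 1, so s·T(s) → (leading num)/(leading den) = 3/1 = 3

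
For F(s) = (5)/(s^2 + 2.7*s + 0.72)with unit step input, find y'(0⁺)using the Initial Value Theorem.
IVT: y'(0⁺) = lim_{s→∞} s²·Y(s) = lim_{s→∞} s·F(s).
deg(num) = 0, deg(den) = 2, relative degree = 2 ≥ 2, so s·F(s) → 0. Initial slope = 0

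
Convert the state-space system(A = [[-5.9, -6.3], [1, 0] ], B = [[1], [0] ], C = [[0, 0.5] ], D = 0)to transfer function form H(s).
H(s) = C(sI - A)⁻¹B + D.
Characteristic polynomial det(sI - A) = s^2 + 5.9*s + 6.3.
Numerator from C·adj(sI-A)·B + D·det(sI-A) = 0.5.
H(s) = (0.5)/(s^2 + 5.9*s + 6.3)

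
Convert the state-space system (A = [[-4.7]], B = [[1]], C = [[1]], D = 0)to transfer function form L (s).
L(s) = C(sI - A)⁻¹B + D.
Characteristic polynomial det(sI - A) = s + 4.7.
Numerator from C·adj(sI-A)·B + D·det(sI-A) = 1.
L(s) = (1)/(s + 4.7)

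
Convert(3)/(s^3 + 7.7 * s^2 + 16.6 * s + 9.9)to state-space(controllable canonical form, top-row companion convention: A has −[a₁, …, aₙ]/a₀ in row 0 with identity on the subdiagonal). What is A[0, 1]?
Reachable canonical form for den = s^3 + 7.7*s^2 + 16.6*s + 9.9: top row of A = -[a₁,a₂,...,aₙ]/a₀, ones on the subdiagonal, zeros elsewhere.
A = [[-7.7, -16.6, -9.9], [1, 0, 0], [0, 1, 0]].
A[0,1] = -16.6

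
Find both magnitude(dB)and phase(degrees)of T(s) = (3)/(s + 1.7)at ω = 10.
Substitute s = j*10: T(j10) = 0.0495675 - 0.291574j.
|T| = 20*log₁₀(sqrt(Re²+Im²)) = -10.58 dB.
∠T = atan2(Im, Re) = -80.35°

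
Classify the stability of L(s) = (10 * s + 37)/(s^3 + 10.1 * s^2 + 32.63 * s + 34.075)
Denominator: s^3 + 10.1*s^2 + 32.63*s + 34.075 = (s + 4.7)(s + 2.5)(s + 2.9). Poles: -2.5, -2.9, -4.7. Stable (all poles in LHP)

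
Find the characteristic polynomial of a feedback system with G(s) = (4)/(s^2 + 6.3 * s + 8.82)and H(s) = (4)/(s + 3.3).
Characteristic poly = G_den * H_den + G_num * H_num = (s^3 + 9.6*s^2 + 29.61*s + 29.106) + (16) = s^3 + 9.6*s^2 + 29.61*s + 45.106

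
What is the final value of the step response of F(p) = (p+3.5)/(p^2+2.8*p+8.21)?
FVT: lim_{t→∞} y(t) = lim_{p→0} p*Y(p) where Y(p) = F(p)/p.
= lim_{p→0} F(p) = F(0) = num(0)/den(0) = 3.5/8.21 = 0.4263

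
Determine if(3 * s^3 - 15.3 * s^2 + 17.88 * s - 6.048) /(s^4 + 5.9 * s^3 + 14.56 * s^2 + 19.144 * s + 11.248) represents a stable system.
Denominator: s^4 + 5.9*s^3 + 14.56*s^2 + 19.144*s + 11.248 = (s + 1.9)(s + 2)(s^2 + 2*s + 2.96). Poles: -1 + 1.4j, -1 - 1.4j, -1.9, -2. All Re(p)<0: Yes (stable)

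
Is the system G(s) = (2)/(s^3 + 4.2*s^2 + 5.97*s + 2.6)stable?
Denominator: s^3 + 4.2*s^2 + 5.97*s + 2.6 = (s + 0.8)(s^2 + 3.4*s + 3.25). Poles: -0.8, -1.7 + 0.6j, -1.7 - 0.6j. All Re(p)<0: Yes (stable)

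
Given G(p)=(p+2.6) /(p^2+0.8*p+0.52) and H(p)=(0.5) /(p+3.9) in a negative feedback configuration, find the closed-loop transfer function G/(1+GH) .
Closed-loop T = G/(1+GH).
Numerator: G_num * H_den = p^2 + 6.5*p + 10.14.
Denominator: G_den * H_den + G_num * H_num = (p^3 + 4.7*p^2 + 3.64*p + 2.028) + (0.5*p + 1.3) = p^3 + 4.7*p^2 + 4.14*p + 3.328.
T(p) = (p^2 + 6.5*p + 10.14)/(p^3 + 4.7*p^2 + 4.14*p + 3.328)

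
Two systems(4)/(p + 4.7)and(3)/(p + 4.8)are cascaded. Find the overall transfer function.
Series: H = H₁ · H₂ = (n₁·n₂)/(d₁·d₂).
Num: n₁·n₂ = 12. Den: d₁·d₂ = p^2 + 9.5*p + 22.56.
H(p) = (12)/(p^2 + 9.5*p + 22.56)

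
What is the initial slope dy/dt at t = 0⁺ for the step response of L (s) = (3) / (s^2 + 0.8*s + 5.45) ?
IVT: y'(0⁺) = lim_{s→∞} s²·Y(s) = lim_{s→∞} s·L(s).
deg(num) = 0, deg(den) = 2, relative degree = 2 ≥ 2, so s·L(s) → 0. Initial slope = 0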